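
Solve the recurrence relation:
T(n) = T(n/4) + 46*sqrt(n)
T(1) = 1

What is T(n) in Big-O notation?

Each level contributes sqrt(n/4^k). Geometric series with ratio 1/sqrt(4) < 1 sums to O(sqrt(n)).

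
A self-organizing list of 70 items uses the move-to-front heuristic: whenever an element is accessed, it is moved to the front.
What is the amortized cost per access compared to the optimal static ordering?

With potential Phi = number of inversions between the MTF list and the optimal static list (at most C(70,2)), each access has amortized cost at most 2 * (cost under optimal static ordering). This is the move-to-front 2-competitiveness result.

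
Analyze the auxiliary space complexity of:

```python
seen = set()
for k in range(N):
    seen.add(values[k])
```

Space complexity: O(n).
Auxiliary storage grows linearly with the input size n in the worst case.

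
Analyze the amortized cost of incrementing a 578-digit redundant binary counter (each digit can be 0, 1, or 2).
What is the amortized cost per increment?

A redundant counter on 578 digits allows digit values 0, 1, 2. Increment adds 1 to the least significant digit and carries any 2 to a 0 plus +1 on the next digit. With potential Phi = (number of 2-digits), each increment does O(1) actual work plus a chain of carries, each of which decreases Phi by 1. Amortized O(1).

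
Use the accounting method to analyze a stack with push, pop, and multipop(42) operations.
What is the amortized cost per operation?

Assign 2 credits per push (1 for the push, 1 saved for a future pop). Each pop or element popped by multipop(42) uses 1 saved credit. Total credits never go negative, so amortized cost is O(1).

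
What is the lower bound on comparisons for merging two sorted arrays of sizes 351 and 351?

Adversary argument: with sizes 351 and 351 (differing by at most 1), interleave the two arrays so that every consecutive pair in the output comes from different inputs. Then each of the 701 adjacent output pairs must be directly compared, or the algorithm cannot determine their relative order. So 701 comparisons are necessary; standard merge achieves this.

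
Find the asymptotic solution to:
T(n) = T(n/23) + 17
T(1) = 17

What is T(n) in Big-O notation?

Each step divides n by 23 and adds 17. After log_23(n) steps, T(n) = O(log n).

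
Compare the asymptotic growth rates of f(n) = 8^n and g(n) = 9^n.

g(n) = 9^n grows faster: (9/8)^n -> infinity since 9/8 > 1.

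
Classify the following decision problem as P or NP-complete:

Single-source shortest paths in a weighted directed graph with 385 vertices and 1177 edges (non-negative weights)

This problem is in P: Dijkstra's algorithm runs in O((V+E) log V).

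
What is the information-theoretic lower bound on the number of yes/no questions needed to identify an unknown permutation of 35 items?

There are 35! = 10333147966386144929666651337523200000000 permutations. Each yes/no question gives at most 1 bit, so at least ceil(log_2(10333147966386144929666651337523200000000)) = 133 questions are needed.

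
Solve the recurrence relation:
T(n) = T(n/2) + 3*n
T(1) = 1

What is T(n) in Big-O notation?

Geometric series: 3*n*(1 + 1/2 + 1/2^2 + ...) = O(n). T(n) = O(n).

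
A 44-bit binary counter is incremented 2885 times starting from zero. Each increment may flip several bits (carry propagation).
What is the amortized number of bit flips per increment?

Bit i flips on every 2^i-th increment, so over 2885 increments bit i flips floor(2885/2^i) times. Summing over i: total flips < 2 * 2885. Amortized: < 2 = O(1) per increment.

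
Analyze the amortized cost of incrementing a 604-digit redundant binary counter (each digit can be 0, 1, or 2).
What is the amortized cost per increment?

A redundant counter on 604 digits allows digit values 0, 1, 2. Increment adds 1 to the least significant digit and carries any 2 to a 0 plus +1 on the next digit. With potential Phi = (number of 2-digits), each increment does O(1) actual work plus a chain of carries, each of which decreases Phi by 1. Amortized O(1).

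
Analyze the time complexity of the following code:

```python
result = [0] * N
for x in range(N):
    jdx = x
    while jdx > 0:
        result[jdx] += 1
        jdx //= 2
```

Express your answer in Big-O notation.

Time complexity: O(n log n).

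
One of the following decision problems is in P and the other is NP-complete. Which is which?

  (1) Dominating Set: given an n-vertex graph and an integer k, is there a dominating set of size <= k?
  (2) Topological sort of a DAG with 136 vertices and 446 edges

(1) is NP-complete: reduces from Set Cover (with k part of the input).
(2) is P: DFS-based topological sort runs in O(V+E).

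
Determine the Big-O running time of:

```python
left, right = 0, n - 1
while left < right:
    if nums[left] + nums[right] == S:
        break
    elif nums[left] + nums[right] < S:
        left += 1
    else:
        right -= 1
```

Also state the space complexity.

Time complexity: O(n).
Space complexity: O(1).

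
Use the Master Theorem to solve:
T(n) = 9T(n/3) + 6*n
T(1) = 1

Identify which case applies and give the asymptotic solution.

a=9, b=3, f(n)=6*n.
log_3(9) = 2 > 1.
Since f(n) = O(n^1) is polynomially smaller than n^2, Case 1 applies.
T(n) = Theta(n^2).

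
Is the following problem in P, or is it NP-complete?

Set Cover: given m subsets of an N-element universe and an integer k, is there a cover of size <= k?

This problem is NP-complete: one of Karp's 21 NP-complete problems (with k part of the input).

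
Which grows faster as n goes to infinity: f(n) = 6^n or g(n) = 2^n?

f(n) = 6^n grows faster: (6/2)^n -> infinity since 6/2 > 1.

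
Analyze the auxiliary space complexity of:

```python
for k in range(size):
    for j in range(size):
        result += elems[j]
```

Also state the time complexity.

Space complexity: O(1).
Only a constant amount of auxiliary storage is used; nothing grows with n.
Time complexity: O(n^2).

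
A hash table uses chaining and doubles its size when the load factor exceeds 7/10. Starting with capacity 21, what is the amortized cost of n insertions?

Rehashing occurs when load exceeds 7/10. Total rehash cost is geometric series summing to O(n). Each insertion itself is O(1). Amortized: O(1).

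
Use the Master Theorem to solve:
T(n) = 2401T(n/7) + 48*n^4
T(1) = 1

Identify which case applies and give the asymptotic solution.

a=2401, b=7, f(n)=48*n^4.
log_7(2401) = 4, so n^(log_b(a)) = n^4.
f(n) = Theta(n^4), so Case 2 applies.
T(n) = Theta(n^4 log n).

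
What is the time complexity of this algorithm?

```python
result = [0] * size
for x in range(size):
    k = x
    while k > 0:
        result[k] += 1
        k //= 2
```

Time complexity: O(n log n).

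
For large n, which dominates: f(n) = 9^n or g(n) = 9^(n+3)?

f(n) = 9^n and g(n) = 9^(n+3) are Theta of each other: 9^(n+3) = 9^3 * 9^n = Theta(9^n).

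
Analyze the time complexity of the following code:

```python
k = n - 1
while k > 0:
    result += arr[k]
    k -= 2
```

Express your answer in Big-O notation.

Time complexity: O(n).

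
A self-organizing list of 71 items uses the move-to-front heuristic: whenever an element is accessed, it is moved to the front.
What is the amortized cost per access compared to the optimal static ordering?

With potential Phi = number of inversions between the MTF list and the optimal static list (at most C(71,2)), each access has amortized cost at most 2 * (cost under optimal static ordering). This is the move-to-front 2-competitiveness result.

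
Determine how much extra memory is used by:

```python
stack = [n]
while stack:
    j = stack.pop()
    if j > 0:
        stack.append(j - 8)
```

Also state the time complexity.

Space complexity: O(1).
Only a constant amount of auxiliary storage is used; nothing grows with n.
Time complexity: O(n).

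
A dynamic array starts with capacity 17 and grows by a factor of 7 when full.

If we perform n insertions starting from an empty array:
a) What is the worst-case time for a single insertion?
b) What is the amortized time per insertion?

(a) Worst-case single insertion: O(n) -- when the array is full at capacity c, the resize copies all c elements, and c can be Theta(n).
(b) Resizes happen at sizes 17, 119, 833, ... Total copy cost for n insertions: 17 + 119 + ... = O(n) (geometric series with ratio 1/7). Amortized cost per insertion: O(n)/n = O(1).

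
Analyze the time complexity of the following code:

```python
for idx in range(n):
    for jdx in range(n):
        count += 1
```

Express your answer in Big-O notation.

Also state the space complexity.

Time complexity: O(n^2).
Space complexity: O(1).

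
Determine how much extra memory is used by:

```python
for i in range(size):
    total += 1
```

Space complexity: O(1).
Only a constant amount of auxiliary storage is used; nothing grows with n.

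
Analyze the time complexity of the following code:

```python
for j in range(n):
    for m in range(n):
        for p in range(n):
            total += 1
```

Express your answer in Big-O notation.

Time complexity: O(n^3).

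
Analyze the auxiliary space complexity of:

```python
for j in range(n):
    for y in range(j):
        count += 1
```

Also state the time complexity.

Space complexity: O(1).
Only a constant amount of auxiliary storage is used; nothing grows with n.
Time complexity: O(n^2).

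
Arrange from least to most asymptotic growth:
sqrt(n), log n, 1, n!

Ordered by growth rate: 1 < log n < sqrt(n) < n!.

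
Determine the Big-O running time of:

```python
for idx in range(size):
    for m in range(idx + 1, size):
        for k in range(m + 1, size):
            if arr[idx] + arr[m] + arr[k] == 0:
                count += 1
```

Time complexity: O(n^3).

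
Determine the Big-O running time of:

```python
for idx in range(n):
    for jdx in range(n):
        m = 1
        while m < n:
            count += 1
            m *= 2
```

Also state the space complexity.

Time complexity: O(n^2 log n).
Space complexity: O(1).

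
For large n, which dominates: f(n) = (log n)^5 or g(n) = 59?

f(n) = (log n)^5 grows faster: any unbounded function dominates a constant.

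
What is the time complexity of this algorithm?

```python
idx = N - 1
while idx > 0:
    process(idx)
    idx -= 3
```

Time complexity: O(n).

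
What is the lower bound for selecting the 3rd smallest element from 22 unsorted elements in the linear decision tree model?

Selecting the 3rd smallest of 22 elements requires Omega(n) comparisons. Every element must be compared at least once. The BFPRT algorithm achieves O(n), making this tight.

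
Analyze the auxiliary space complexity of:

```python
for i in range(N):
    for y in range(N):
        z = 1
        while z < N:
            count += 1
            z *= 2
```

Space complexity: O(1).
Only a constant amount of auxiliary storage is used; nothing grows with n.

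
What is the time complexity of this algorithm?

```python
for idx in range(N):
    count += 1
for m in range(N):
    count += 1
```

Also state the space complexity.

Time complexity: O(n).
Space complexity: O(1).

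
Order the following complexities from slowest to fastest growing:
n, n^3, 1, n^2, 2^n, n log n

Ordered by growth rate: 1 < n < n log n < n^2 < n^3 < 2^n.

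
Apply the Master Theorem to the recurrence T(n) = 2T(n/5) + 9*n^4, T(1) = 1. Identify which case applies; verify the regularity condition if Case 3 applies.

a=2, b=5, f(n)=9*n^4.
log_5(2) = 0.4307 < 4.
f(n) = Omega(n^(0.4307+epsilon)) for some epsilon > 0, so Case 3 is the candidate.
Regularity: a*f(n/b) = 2*9*(n/5)^4 = (2/625)*9*n^4 <= c*f(n) with c = 2/625 < 1. Satisfied.
Case 3: T(n) = Theta(n^4).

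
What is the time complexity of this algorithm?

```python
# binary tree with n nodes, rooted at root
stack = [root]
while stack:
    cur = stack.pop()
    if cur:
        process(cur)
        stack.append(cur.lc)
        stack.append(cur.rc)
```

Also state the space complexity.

Time complexity: O(n).
Space complexity: O(n).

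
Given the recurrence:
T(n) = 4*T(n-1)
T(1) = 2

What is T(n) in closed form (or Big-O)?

Each step multiplies by 4. T(n) = T(1)*4^(n-1) = 2*4^(n-1).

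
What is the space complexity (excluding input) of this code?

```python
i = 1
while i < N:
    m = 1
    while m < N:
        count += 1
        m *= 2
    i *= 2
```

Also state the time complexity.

Space complexity: O(1).
Only a constant amount of auxiliary storage is used; nothing grows with n.
Time complexity: O(log^2 n).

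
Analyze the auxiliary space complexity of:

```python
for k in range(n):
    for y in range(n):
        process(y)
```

Space complexity: O(1).
Only a constant amount of auxiliary storage is used; nothing grows with n.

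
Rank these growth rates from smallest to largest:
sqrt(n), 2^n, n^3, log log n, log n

Ordered by growth rate: log log n < log n < sqrt(n) < n^3 < 2^n.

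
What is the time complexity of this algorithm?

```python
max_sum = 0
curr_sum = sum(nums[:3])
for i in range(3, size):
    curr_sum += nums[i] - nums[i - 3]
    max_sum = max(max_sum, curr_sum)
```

Time complexity: O(n).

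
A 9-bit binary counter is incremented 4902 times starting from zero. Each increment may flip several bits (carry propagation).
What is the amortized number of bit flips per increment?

Bit i flips on every 2^i-th increment, so over 4902 increments bit i flips floor(4902/2^i) times. Summing over i: total flips < 2 * 4902. Amortized: < 2 = O(1) per increment.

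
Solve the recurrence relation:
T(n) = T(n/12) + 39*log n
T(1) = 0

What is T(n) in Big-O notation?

Each of the log_12(n) levels adds O(log n). T(n) = O(log^2 n).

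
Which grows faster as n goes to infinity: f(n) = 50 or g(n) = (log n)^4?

g(n) = (log n)^4 grows faster: any unbounded function dominates a constant.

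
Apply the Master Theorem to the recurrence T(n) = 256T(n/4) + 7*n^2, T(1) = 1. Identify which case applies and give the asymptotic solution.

a=256, b=4, f(n)=7*n^2.
log_4(256) = 4 > 2.
Since f(n) = O(n^2) is polynomially smaller than n^4, Case 1 applies.
T(n) = Theta(n^4).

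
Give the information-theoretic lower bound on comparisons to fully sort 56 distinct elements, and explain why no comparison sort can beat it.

A comparison sort is a binary decision tree whose leaves are the 56! = 710998587804863451854045647463724949736497978881168458687447040000000000000 possible output permutations. A binary tree with L leaves has height >= ceil(log_2(L)). So any comparison sort needs >= ceil(log_2(56!)) = 249 comparisons in the worst case.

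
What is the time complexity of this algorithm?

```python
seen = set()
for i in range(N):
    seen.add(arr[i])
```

Time complexity: O(n).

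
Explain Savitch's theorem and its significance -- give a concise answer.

Savitch's theorem states that NSPACE(f(n)) is contained in DSPACE(f(n)^2) for f(n) >= log n. In particular, NPSPACE = PSPACE, meaning nondeterminism does not significantly help for space-bounded computation. This contrasts with time, where we do not know if P = NP.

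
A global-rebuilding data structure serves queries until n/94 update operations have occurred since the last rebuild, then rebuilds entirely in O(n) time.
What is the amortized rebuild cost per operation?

The O(n) rebuild is triggered by n/94 operations, so each contributes O(n)/(n/94) = O(94) = O(1) to the rebuild cost.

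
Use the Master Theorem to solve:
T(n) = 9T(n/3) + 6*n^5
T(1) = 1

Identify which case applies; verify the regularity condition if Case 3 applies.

a=9, b=3, f(n)=6*n^5.
log_3(9) = 2 < 5.
f(n) = Omega(n^(2+epsilon)) for some epsilon > 0, so Case 3 is the candidate.
Regularity: a*f(n/b) = 9*6*(n/3)^5 = (9/243)*6*n^5 <= c*f(n) with c = 9/243 < 1. Satisfied.
Case 3: T(n) = Theta(n^5).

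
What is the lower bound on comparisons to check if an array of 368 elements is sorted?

To verify 368 elements are sorted, we must compare each consecutive pair. Skipping any pair allows an adversary to swap them. Therefore 367 comparisons are necessary and sufficient.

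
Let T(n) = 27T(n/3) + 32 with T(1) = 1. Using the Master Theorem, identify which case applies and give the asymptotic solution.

a=27, b=3, f(n)=32.
log_3(27) = 3 > 0.
Since f(n) = O(n^0) is polynomially smaller than n^3, Case 1 applies.
T(n) = Theta(n^3).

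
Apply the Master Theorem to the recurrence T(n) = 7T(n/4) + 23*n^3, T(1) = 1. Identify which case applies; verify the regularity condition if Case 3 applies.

a=7, b=4, f(n)=23*n^3.
log_4(7) = 1.404 < 3.
f(n) = Omega(n^(1.404+epsilon)) for some epsilon > 0, so Case 3 is the candidate.
Regularity: a*f(n/b) = 7*23*(n/4)^3 = (7/64)*23*n^3 <= c*f(n) with c = 7/64 < 1. Satisfied.
Case 3: T(n) = Theta(n^3).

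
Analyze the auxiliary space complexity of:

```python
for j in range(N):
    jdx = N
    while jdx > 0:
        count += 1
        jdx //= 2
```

Space complexity: O(1).
Only a constant amount of auxiliary storage is used; nothing grows with n.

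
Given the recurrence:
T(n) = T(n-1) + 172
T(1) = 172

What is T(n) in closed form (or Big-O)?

Unrolling: T(n) = T(n-1) + 172 = T(n-2) + 2*172 = ... = T(1) + (n-1)*172 = 172 + (n-1)*172 = 172n.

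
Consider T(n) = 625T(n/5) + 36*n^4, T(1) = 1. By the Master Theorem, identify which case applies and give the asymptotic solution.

a=625, b=5, f(n)=36*n^4.
log_5(625) = 4, so n^(log_b(a)) = n^4.
f(n) = Theta(n^4), so Case 2 applies.
T(n) = Theta(n^4 log n).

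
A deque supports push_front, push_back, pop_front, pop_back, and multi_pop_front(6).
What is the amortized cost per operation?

Assign 2 credits to each push operation. A pop uses 1 saved credit. multi_pop_front(6) uses up to 6 saved credits from previous pushes. Credits never go negative. Amortized cost is O(1).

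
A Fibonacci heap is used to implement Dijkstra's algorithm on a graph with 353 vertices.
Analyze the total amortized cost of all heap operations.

Dijkstra performs 353 insert, 353 extract-min, and at most E decrease-key operations. With Fibonacci heap: insert O(1) amortized, extract-min O(log n) amortized, decrease-key O(1) amortized. Total with n = 353: O(n * 1 + n * log n + E * 1) = O(n log n + E).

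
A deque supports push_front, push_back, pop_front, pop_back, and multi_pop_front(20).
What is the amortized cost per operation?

Assign 2 credits to each push operation. A pop uses 1 saved credit. multi_pop_front(20) uses up to 20 saved credits from previous pushes. Credits never go negative. Amortized cost is O(1).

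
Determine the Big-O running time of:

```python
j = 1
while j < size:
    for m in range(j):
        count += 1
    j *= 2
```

Time complexity: O(n).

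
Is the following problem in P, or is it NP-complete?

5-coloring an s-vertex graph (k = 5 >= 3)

This problem is NP-complete: graph k-coloring for k>=3 is NP-complete by reduction from 3-SAT.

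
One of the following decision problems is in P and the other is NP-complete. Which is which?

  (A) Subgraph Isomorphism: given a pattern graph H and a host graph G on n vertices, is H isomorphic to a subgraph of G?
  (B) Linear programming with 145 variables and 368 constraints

(A) is NP-complete: generalizes Clique and Hamiltonian Path (pattern size is part of the input).
(B) is P: the ellipsoid and interior-point methods run in polynomial time.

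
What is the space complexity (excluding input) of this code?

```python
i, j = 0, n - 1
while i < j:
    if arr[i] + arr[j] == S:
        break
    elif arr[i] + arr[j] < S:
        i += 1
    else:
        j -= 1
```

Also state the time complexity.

Space complexity: O(1).
Only a constant amount of auxiliary storage is used; nothing grows with n.
Time complexity: O(n).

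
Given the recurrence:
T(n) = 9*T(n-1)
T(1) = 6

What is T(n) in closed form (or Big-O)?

Each step multiplies by 9. T(n) = T(1)*9^(n-1) = 6*9^(n-1).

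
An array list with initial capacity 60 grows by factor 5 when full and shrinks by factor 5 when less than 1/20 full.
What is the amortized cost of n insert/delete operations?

Using potential function Phi = |5*size - capacity|. Resizing costs are offset by potential release. Amortized O(1) per operation.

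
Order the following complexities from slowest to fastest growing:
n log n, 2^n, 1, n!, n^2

Ordered by growth rate: 1 < n log n < n^2 < 2^n < n!.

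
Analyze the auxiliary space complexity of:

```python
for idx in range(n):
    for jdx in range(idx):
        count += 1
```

Space complexity: O(1).
Only a constant amount of auxiliary storage is used; nothing grows with n.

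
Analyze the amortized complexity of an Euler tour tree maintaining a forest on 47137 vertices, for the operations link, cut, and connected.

An Euler tour tree stores each tree's Euler tour as a balanced BST keyed by tour position. On 47137 vertices: link concatenates two tours via O(1) splits/joins of size <= 2*47137 (O(log n)); cut splits the tour at the two occurrences of the edge (O(log n)); connected compares BST roots (O(log n) to find the root). All O(log n) amortized.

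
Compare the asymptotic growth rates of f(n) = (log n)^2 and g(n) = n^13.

g(n) = n^13 grows faster: any positive polynomial dominates any polylog.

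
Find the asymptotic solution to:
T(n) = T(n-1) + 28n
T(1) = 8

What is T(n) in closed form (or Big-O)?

Unrolling: T(n) = 8 + 28*(2 + 3 + ... + n) = 8 + 28*(n(n+1)/2 - 1) = O(n^2).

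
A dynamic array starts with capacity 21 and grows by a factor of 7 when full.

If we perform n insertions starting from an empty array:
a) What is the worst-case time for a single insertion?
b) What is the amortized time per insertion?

(a) Worst-case single insertion: O(n) -- when the array is full at capacity c, the resize copies all c elements, and c can be Theta(n).
(b) Resizes happen at sizes 21, 147, 1029, ... Total copy cost for n insertions: 21 + 147 + ... = O(n) (geometric series with ratio 1/7). Amortized cost per insertion: O(n)/n = O(1).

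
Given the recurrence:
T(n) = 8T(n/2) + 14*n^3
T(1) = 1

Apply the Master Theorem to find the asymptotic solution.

a=8, b=2, f(n)=14*n^3. log_2(8) = 3. Case 2: T(n) = O(n^3 log n).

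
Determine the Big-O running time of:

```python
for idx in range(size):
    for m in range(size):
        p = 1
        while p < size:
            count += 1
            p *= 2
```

Time complexity: O(n^2 log n).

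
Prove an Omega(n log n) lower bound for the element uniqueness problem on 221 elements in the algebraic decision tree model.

In the algebraic decision tree model, element uniqueness on 221 elements is equivalent to determining which cell of an arrangement of C(221,2) = 24310 hyperplanes x_i = x_j contains the input point. Ben-Or's theorem shows this requires Omega(n log n).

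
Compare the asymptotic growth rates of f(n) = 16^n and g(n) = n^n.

g(n) = n^n grows faster: n^n / 16^n = (n/16)^n -> infinity once n > 16.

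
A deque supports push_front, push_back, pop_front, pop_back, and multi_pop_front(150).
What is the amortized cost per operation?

Assign 2 credits to each push operation. A pop uses 1 saved credit. multi_pop_front(150) uses up to 150 saved credits from previous pushes. Credits never go negative. Amortized cost is O(1).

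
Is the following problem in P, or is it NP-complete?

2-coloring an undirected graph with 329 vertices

This problem is in P: 2-coloring is bipartiteness testing via BFS, O(V+E).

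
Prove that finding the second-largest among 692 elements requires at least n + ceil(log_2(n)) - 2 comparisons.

Lower bound (adversary): identifying the maximum requires 692-1 comparisons (each eliminates one candidate). Assign weight 1 to each element; on each comparison the adversary lets the heavier side win and gives it the loser's weight. The max ends with weight 692, but each comparison it wins at most doubles its weight, so the max must win >= ceil(log_2(692)) = 10 comparisons. The second-largest is one of those 10 direct losers to the max, and identifying which one is largest needs >= 10-1 further comparisons. Total >= 692-1 + 10-1 = 700.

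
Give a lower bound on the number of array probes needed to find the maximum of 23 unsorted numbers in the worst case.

Adversary: any unprobed cell could hold a value larger than everything seen so far. If fewer than 23 cells are probed, the adversary places the max in an unprobed cell. So all 23 cells must be examined; together with 23-1 comparisons this is tight.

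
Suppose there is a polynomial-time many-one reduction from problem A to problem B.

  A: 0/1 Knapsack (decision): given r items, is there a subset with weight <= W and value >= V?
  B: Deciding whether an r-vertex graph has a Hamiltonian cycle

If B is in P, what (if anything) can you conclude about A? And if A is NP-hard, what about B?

A poly-time reduction A <=_p B means any A-instance can be transformed to a B-instance in poly time.
If B is in P: compose the reduction with B's poly-time algorithm to solve A in poly time, so A is in P.
If A is NP-hard: every NP problem reduces to A, which reduces to B; composing reductions, every NP problem reduces to B, so B is NP-hard.
(Here in fact A is NP-complete and B is NP-complete.)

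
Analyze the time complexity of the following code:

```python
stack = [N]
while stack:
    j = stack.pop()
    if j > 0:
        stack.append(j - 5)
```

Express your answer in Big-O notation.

Time complexity: O(n).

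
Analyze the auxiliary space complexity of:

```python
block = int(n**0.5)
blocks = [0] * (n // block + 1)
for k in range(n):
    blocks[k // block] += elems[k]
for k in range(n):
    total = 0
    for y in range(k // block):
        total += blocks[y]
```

Space complexity: O(sqrt(n)).
Storage scales with sqrt(n).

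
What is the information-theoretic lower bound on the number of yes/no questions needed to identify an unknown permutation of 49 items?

There are 49! = 608281864034267560872252163321295376887552831379210240000000000 permutations. Each yes/no question gives at most 1 bit, so at least ceil(log_2(608281864034267560872252163321295376887552831379210240000000000)) = 209 questions are needed.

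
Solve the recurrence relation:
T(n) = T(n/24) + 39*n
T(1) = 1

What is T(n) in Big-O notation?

Geometric series: 39*n*(1 + 1/24 + 1/24^2 + ...) = O(n). T(n) = O(n).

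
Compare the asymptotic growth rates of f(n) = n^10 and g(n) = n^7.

f(n) = n^10 grows faster: n^10/n^7 = n^3 -> infinity.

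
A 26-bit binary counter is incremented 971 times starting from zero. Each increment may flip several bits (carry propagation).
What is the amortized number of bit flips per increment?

Bit i flips on every 2^i-th increment, so over 971 increments bit i flips floor(971/2^i) times. Summing over i: total flips < 2 * 971. Amortized: < 2 = O(1) per increment.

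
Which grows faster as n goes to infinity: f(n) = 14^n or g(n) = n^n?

g(n) = n^n grows faster: n^n / 14^n = (n/14)^n -> infinity once n > 14.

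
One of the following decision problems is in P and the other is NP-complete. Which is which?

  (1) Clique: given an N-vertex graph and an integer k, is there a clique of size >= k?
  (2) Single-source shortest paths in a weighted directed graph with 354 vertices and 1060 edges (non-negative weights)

(1) is NP-complete: complement of Independent Set / Vertex Cover (with k part of the input).
(2) is P: Dijkstra's algorithm runs in O((V+E) log V).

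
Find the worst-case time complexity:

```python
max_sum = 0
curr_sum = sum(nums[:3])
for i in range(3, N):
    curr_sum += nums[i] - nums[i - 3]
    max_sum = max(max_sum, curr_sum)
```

Time complexity: O(n).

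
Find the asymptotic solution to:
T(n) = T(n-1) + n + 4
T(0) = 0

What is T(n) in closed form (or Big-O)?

Dominant term in sum is 1*sum(i, i=1..n) = 1*n*(n+1)/2 = O(n^2).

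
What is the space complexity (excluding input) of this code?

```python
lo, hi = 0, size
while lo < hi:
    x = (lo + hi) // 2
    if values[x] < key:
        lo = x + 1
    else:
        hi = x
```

Space complexity: O(1).
Only a constant amount of auxiliary storage is used; nothing grows with n.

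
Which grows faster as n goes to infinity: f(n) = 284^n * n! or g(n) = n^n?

f(n) = 284^n * n! grows faster: by Stirling n! ~ sqrt(2 pi n)(n/e)^n, so 284^n n! / n^n ~ (284/e)^n sqrt(2 pi n) -> infinity since 284/e > 1.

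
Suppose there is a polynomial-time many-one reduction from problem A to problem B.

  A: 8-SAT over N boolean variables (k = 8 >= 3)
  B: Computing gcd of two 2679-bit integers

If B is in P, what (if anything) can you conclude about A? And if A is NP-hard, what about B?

A poly-time reduction A <=_p B means any A-instance can be transformed to a B-instance in poly time.
If B is in P: compose the reduction with B's poly-time algorithm to solve A in poly time, so A is in P.
If A is NP-hard: every NP problem reduces to A, which reduces to B; composing reductions, every NP problem reduces to B, so B is NP-hard.
(Here in fact A is NP-complete and B is in P, so no such reduction is known -- its existence would imply P = NP; the analysis concerns only what the assumed reduction would or would not let you conclude.)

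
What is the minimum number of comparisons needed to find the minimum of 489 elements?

Finding the minimum requires 488 comparisons, identical reasoning to finding the maximum. Each comparison eliminates one candidate.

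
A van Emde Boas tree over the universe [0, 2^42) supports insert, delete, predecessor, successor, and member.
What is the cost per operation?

vEB recursively partitions [0, 4398046511104) into sqrt(u) clusters of size sqrt(u). Each operation recurses into either one cluster or the summary, never both: T(u) = T(sqrt(u)) + O(1) => T(u) = O(log log u) = O(log 42). This is worst-case, not just amortized.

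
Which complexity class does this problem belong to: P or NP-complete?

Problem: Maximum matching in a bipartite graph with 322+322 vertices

This problem is in P: Hopcroft-Karp runs in O(E sqrt(V)).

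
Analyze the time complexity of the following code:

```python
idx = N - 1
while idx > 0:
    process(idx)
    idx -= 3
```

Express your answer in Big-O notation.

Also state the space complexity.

Time complexity: O(n).
Space complexity: O(1).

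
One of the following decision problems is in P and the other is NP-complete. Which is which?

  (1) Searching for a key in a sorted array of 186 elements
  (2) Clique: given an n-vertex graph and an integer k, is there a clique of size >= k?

(1) is P: binary search runs in O(log n).
(2) is NP-complete: complement of Independent Set / Vertex Cover (with k part of the input).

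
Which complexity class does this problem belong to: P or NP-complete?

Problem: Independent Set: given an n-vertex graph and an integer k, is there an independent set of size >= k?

This problem is NP-complete: complement of Clique (with k part of the input).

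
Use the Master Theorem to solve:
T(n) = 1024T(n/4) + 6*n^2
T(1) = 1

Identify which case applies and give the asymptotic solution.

a=1024, b=4, f(n)=6*n^2.
log_4(1024) = 5 > 2.
Since f(n) = O(n^2) is polynomially smaller than n^5, Case 1 applies.
T(n) = Theta(n^5).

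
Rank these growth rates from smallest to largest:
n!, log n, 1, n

Ordered by growth rate: 1 < log n < n < n!.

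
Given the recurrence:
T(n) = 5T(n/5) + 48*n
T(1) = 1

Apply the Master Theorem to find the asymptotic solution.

a=5, b=5, f(n)=48*n. log_5(5) = 1. Case 2: T(n) = O(n log n).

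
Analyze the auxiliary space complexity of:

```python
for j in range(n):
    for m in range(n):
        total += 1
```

Space complexity: O(1).
Only a constant amount of auxiliary storage is used; nothing grows with n.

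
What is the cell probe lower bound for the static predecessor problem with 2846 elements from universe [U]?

The Patrascu-Thorup lower bound shows any data structure on n = 2846 elements using O(n * polylog(n)) space requires Omega(log log U) query time. van Emde Boas trees achieve O(log log U) with O(U) space.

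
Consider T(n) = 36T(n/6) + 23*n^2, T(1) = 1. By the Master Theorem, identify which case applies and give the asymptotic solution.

a=36, b=6, f(n)=23*n^2.
log_6(36) = 2, so n^(log_b(a)) = n^2.
f(n) = Theta(n^2), so Case 2 applies.
T(n) = Theta(n^2 log n).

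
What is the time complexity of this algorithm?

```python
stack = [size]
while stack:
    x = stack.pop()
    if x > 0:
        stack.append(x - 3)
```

Time complexity: O(n).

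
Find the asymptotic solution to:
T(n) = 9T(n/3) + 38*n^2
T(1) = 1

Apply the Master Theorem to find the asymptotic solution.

a=9, b=3, f(n)=38*n^2. log_3(9) = 2. Case 2: T(n) = O(n^2 log n).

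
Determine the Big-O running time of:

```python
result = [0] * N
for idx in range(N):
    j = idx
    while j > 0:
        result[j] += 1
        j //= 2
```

Time complexity: O(n log n).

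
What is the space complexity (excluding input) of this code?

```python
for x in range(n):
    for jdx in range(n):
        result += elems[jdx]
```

Space complexity: O(1).
Only a constant amount of auxiliary storage is used; nothing grows with n.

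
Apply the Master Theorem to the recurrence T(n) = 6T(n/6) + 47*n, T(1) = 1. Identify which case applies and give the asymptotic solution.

a=6, b=6, f(n)=47*n.
log_6(6) = 1, so n^(log_b(a)) = n.
f(n) = Theta(n), so Case 2 applies.
T(n) = Theta(n log n).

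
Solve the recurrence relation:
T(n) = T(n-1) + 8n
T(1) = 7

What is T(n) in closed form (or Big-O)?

Unrolling: T(n) = 7 + 8*(2 + 3 + ... + n) = 7 + 8*(n(n+1)/2 - 1) = O(n^2).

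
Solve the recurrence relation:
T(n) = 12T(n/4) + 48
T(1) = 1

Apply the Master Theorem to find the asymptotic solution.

a=12, b=4, f(n)=48. log_4(12) = 1.792. Case 1 of Master Theorem: T(n) = O(n^1.792).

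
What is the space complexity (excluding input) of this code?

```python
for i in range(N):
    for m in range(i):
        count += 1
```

Space complexity: O(1).
Only a constant amount of auxiliary storage is used; nothing grows with n.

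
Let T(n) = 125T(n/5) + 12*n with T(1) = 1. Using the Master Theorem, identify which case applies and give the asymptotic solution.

a=125, b=5, f(n)=12*n.
log_5(125) = 3 > 1.
Since f(n) = O(n^1) is polynomially smaller than n^3, Case 1 applies.
T(n) = Theta(n^3).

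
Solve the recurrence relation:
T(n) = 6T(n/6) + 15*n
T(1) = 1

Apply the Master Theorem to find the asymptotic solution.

a=6, b=6, f(n)=15*n. log_6(6) = 1. Case 2: T(n) = O(n log n).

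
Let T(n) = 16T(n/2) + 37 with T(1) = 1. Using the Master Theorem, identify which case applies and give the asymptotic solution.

a=16, b=2, f(n)=37.
log_2(16) = 4 > 0.
Since f(n) = O(n^0) is polynomially smaller than n^4, Case 1 applies.
T(n) = Theta(n^4).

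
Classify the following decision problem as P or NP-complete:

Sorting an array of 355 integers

This problem is in P: merge sort runs in O(n log n).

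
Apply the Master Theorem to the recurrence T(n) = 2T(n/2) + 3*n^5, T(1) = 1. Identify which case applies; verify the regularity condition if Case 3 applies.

a=2, b=2, f(n)=3*n^5.
log_2(2) = 1 < 5.
f(n) = Omega(n^(1+epsilon)) for some epsilon > 0, so Case 3 is the candidate.
Regularity: a*f(n/b) = 2*3*(n/2)^5 = (2/32)*3*n^5 <= c*f(n) with c = 2/32 < 1. Satisfied.
Case 3: T(n) = Theta(n^5).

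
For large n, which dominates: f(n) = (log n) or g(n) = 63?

f(n) = (log n) grows faster: any unbounded function dominates a constant.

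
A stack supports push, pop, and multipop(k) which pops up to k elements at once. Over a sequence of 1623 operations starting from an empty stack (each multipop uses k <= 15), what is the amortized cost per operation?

Each element is pushed exactly once and popped at most once (whether by pop or as part of a multipop). So the total number of individual pops over the whole sequence is at most the number of pushes, which is at most 1623. Total work <= 2 * 1623, hence O(1) amortized per operation.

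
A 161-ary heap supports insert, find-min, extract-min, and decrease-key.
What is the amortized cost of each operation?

The 161-ary heap has height O(log_161 n). Insert sifts up: O(log_161 n). Find-min reads the root: O(1). Extract-min sifts down comparing 161 children per level: O(161 * log_161 n). Decrease-key sifts up: O(log_161 n).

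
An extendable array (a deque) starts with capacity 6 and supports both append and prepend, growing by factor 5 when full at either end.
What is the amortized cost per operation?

Growth at either end copies all elements; capacities form a geometric sequence with ratio 5, so total copy cost over n operations is O(n) (two geometric series). Amortized O(1).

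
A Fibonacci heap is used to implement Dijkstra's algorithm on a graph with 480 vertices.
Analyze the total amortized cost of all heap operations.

Dijkstra performs 480 insert, 480 extract-min, and at most E decrease-key operations. With Fibonacci heap: insert O(1) amortized, extract-min O(log n) amortized, decrease-key O(1) amortized. Total with n = 480: O(n * 1 + n * log n + E * 1) = O(n log n + E).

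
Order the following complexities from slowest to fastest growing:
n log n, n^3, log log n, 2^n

Ordered by growth rate: log log n < n log n < n^3 < 2^n.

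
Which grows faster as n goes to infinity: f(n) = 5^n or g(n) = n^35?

f(n) = 5^n grows faster: any exponential with base > 1 dominates every polynomial.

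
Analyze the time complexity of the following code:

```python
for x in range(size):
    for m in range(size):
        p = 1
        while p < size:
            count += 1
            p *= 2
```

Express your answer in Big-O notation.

Time complexity: O(n^2 log n).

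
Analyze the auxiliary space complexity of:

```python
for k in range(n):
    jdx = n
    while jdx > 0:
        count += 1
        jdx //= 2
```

Space complexity: O(1).
Only a constant amount of auxiliary storage is used; nothing grows with n.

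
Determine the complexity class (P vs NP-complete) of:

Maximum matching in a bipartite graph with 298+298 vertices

This problem is in P: Hopcroft-Karp runs in O(E sqrt(V)).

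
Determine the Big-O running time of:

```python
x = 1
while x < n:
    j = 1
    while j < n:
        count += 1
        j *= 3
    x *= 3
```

Time complexity: O(log^2 n).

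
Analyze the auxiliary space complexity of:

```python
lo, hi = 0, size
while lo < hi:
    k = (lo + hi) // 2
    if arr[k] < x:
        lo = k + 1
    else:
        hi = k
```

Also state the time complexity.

Space complexity: O(1).
Only a constant amount of auxiliary storage is used; nothing grows with n.
Time complexity: O(log n).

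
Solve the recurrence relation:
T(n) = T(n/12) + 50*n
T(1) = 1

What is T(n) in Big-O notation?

Geometric series: 50*n*(1 + 1/12 + 1/12^2 + ...) = O(n). T(n) = O(n).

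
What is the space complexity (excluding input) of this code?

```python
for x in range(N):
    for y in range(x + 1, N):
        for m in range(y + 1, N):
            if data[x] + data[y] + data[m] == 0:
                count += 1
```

Space complexity: O(1).
Only a constant amount of auxiliary storage is used; nothing grows with n.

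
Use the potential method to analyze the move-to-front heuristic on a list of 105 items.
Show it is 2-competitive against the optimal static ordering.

Let Phi = number of inversions between the MTF list and the optimal static list (0 <= Phi <= C(105,2)). Accessing an element at MTF position k and optimal position j: the move-to-front destroys all k-1 inversions in front of it that are not in front in optimal (>= k-j of them) and creates at most j-1 new ones. Amortized cost <= k + (j-1) - (k-j) = 2j - 1 <= 2 * optimal cost.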